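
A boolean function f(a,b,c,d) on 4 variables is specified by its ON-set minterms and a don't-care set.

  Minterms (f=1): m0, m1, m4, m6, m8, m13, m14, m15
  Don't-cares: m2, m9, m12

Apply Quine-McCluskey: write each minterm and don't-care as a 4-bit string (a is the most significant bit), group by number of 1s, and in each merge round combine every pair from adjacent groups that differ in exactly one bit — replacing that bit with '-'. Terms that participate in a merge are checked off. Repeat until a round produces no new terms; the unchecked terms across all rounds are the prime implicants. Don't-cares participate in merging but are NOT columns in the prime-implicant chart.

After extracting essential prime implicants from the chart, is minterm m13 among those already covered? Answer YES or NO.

Round 0: 0000✓ 0001✓ 0010✓ 0100✓ 0110✓ 1000✓ 1001✓ 1100✓ 1101✓ 1110✓ 1111✓
Round 1: -000✓ -001✓ -100✓ -110✓ 0-00✓ 0-10✓ 00-0✓ 000-✓ 01-0✓ 1-00✓ 1-01✓ 100-✓ 11-0✓ 11-1✓ 110-✓ 111-✓
Round 2: --00 -00- -1-0 0--0 1-0- 11--
PIs = {--00, -00-, -1-0, 0--0, 1-0-, 11--}
Coverage chart:
  m0: --00,-00-,0--0
  m1: -00- ←essential
  m4: --00,-1-0,0--0
  m6: -1-0,0--0
  m8: --00,-00-,1-0-
  m13: 1-0-,11--
  m14: -1-0,11--
  m15: 11-- ←essential
Essential: -00-, 11--

YES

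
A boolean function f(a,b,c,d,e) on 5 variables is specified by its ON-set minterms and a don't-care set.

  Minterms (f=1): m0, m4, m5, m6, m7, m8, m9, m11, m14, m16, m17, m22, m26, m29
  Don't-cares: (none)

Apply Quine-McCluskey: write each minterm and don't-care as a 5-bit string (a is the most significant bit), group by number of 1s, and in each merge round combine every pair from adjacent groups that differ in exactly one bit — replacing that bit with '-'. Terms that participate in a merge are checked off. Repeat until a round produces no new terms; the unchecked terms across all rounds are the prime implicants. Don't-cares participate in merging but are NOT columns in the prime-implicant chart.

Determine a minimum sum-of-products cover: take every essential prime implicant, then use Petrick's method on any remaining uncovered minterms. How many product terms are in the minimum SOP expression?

Round 0: 00000✓ 00100✓ 00101✓ 00110✓ 00111✓ 01000✓ 01001✓ 01011✓ 01110✓ 10000✓ 10001✓ 10110✓ 11010 11101
Round 1: -0000 -0110 0-000 0-110 00-00 001-0✓ 001-1✓ 0010-✓ 0011-✓ 010-1 0100- 1000-
Round 2: 001--
PIs = {-0000, -0110, 0-000, 0-110, 00-00, 001--, 010-1, 0100-, 1000-, 11010, 11101}
Coverage chart:
  m0: -0000,0-000,00-00
  m4: 00-00,001--
  m5: 001-- ←essential
  m6: -0110,0-110,001--
  m7: 001-- ←essential
  m8: 0-000,0100-
  m9: 010-1,0100-
  m11: 010-1 ←essential
  m14: 0-110 ←essential
  m16: -0000,1000-
  m17: 1000- ←essential
  m22: -0110 ←essential
  m26: 11010 ←essential
  m29: 11101 ←essential
Essential: -0110, 0-110, 001--, 010-1, 1000-, 11010, 11101
Petrick residual → 0-000
Min cover (8 terms): b'cde' + a'c'd'e' + a'cde' + a'b'c + a'bc'e + ab'c'd' + abc'de' + abcd'e

8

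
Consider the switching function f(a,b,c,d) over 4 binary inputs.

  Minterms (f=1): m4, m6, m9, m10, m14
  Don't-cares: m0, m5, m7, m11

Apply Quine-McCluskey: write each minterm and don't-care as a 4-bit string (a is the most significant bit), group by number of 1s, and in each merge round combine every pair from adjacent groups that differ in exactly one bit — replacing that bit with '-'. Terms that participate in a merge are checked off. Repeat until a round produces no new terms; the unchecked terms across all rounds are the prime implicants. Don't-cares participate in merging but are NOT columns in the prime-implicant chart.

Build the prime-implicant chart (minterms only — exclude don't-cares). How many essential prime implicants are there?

1

Round 0: 0000✓ 0100✓ 0101✓ 0110✓ 0111✓ 1001✓ 1010✓ 1011✓ 1110✓
Round 1: -110 0-00 01-0✓ 01-1✓ 010-✓ 011-✓ 1-10 10-1 101-
Round 2: 01--
PIs = {-110, 0-00, 01--, 1-10, 10-1, 101-}
Coverage chart:
  m4: 0-00,01--
  m6: -110,01--
  m9: 10-1 ←essential
  m10: 1-10,101-
  m14: -110,1-10
Essential: 10-1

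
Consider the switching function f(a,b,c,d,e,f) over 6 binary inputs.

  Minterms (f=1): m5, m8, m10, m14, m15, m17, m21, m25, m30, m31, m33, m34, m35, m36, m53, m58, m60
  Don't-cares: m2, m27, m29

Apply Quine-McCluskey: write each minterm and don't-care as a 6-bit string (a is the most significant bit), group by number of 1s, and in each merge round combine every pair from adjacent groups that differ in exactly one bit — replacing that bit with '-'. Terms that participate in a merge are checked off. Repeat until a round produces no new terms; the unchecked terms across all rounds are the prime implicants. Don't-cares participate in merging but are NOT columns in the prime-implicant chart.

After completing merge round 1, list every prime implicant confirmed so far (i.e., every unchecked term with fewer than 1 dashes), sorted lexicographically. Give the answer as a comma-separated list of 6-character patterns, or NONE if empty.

size-2^0 implicants → 000010(✓)  000101(✓)  001000(✓)  001010(✓)  001110(✓)  001111(✓)  010001(✓)  010101(✓)  011001(✓)  011011(✓)  011101(✓)  011110(✓)  011111(✓)  100001(✓)  100010(✓)  100011(✓)  100100  110101(✓)  111010  111100
size-2^1 implicants → -00010  -10101  0-0101  0-1110(✓)  0-1111(✓)  00-010  001-10  0010-0  00111-(✓)  01-001(✓)  01-101(✓)  010-01(✓)  011-01(✓)  011-11(✓)  0110-1(✓)  0111-1(✓)  01111-(✓)  1000-1  10001-
size-2^2 implicants → 0-111-  01--01  011--1
Unchecked terms (primes): -00010, -10101, 0-0101, 0-111-, 00-010, 001-10, 0010-0, 01--01, 011--1, 1000-1, 10001-, 100100, 111010, 111100

100100, 111010, 111100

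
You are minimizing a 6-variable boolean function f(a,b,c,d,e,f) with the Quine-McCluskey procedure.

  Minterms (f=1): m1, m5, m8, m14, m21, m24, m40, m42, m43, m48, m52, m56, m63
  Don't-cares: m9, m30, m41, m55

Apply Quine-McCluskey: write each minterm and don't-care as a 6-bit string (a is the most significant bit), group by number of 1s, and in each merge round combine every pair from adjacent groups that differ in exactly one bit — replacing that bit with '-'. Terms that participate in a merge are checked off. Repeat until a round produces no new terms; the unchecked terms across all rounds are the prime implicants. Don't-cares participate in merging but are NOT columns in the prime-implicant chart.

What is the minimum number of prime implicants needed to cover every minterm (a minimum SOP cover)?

[col 0] 000001*, 000101*, 001000*, 001001*, 001110*, 010101*, 011000*, 011110*, 101000*, 101001*, 101010*, 101011*, 110000*, 110100*, 110111*, 111000*, 111111*
[col 1] -01000*, -01001*, -11000*, 0-0101, 0-1000*, 0-1110, 00-001, 000-01, 00100-*, 1-1000*, 1010-0*, 1010-1*, 10100-*, 10101-*, 11-000, 11-111, 110-00
[col 2] --1000, -0100-, 1010--
Prime implicants: --1000, -0100-, 0-0101, 0-1110, 00-001, 000-01, 1010--, 11-000, 11-111, 110-00
PI chart (minterm → PIs covering it):
  1 | 00-001,000-01
  5 | 0-0101,000-01
  8 | --1000,-0100-
  14 | 0-1110  (sole → essential)
  21 | 0-0101  (sole → essential)
  24 | --1000  (sole → essential)
  40 | --1000,-0100-,1010--
  42 | 1010--  (sole → essential)
  43 | 1010--  (sole → essential)
  48 | 11-000,110-00
  52 | 110-00  (sole → essential)
  56 | --1000,11-000
  63 | 11-111  (sole → essential)
Essential prime implicants: --1000, 0-0101, 0-1110, 1010--, 11-111, 110-00
Petrick residual → 00-001
Minimum SOP uses 7 PIs: cd'e'f' + a'c'de'f + a'cdef' + a'b'd'e'f + ab'cd' + abdef + abc'e'f'

7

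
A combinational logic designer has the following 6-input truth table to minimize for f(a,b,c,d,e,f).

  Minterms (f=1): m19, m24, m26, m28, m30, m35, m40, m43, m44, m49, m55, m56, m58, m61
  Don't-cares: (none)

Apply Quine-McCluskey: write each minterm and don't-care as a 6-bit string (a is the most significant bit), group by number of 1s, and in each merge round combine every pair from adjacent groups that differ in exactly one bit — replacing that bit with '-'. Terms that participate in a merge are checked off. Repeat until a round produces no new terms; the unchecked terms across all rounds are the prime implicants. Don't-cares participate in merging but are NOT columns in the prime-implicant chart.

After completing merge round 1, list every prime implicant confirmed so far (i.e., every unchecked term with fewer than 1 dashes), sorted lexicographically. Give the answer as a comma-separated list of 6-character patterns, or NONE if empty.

[col 0] 010011, 011000*, 011010*, 011100*, 011110*, 100011*, 101000*, 101011*, 101100*, 110001, 110111, 111000*, 111010*, 111101
[col 1] -11000*, -11010*, 011-00*, 011-10*, 0110-0*, 0111-0*, 1-1000, 10-011, 101-00, 1110-0*
[col 2] -110-0, 011--0
Prime implicants: -110-0, 010011, 011--0, 1-1000, 10-011, 101-00, 110001, 110111, 111101

010011, 110001, 110111, 111101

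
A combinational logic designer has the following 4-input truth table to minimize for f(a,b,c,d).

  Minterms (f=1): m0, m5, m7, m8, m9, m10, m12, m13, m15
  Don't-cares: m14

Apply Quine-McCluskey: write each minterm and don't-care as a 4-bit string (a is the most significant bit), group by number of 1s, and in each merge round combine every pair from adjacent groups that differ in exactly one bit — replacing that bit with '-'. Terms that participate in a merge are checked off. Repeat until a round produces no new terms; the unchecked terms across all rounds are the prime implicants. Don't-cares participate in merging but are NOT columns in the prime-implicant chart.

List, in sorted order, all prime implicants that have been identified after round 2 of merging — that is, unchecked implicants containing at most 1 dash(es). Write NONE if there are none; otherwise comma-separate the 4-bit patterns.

size-2^0 implicants → 0000(✓)  0101(✓)  0111(✓)  1000(✓)  1001(✓)  1010(✓)  1100(✓)  1101(✓)  1110(✓)  1111(✓)
size-2^1 implicants → -000  -101(✓)  -111(✓)  01-1(✓)  1-00(✓)  1-01(✓)  1-10(✓)  10-0(✓)  100-(✓)  11-0(✓)  11-1(✓)  110-(✓)  111-(✓)
size-2^2 implicants → -1-1  1--0  1-0-  11--
Unchecked terms (primes): -000, -1-1, 1--0, 1-0-, 11--

-000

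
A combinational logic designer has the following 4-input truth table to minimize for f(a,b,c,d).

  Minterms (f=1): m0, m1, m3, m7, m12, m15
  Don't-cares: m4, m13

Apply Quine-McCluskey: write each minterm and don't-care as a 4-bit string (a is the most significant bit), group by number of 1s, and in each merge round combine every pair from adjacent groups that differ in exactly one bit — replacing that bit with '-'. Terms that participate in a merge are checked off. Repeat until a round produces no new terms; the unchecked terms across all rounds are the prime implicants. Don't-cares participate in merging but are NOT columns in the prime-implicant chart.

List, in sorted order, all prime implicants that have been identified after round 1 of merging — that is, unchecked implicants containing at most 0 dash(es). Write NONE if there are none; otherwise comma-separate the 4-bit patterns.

Round 0: 0000✓ 0001✓ 0011✓ 0100✓ 0111✓ 1100✓ 1101✓ 1111✓
Round 1: -100 -111 0-00 0-11 00-1 000- 11-1 110-
PIs = {-100, -111, 0-00, 0-11, 00-1, 000-, 11-1, 110-}

NONE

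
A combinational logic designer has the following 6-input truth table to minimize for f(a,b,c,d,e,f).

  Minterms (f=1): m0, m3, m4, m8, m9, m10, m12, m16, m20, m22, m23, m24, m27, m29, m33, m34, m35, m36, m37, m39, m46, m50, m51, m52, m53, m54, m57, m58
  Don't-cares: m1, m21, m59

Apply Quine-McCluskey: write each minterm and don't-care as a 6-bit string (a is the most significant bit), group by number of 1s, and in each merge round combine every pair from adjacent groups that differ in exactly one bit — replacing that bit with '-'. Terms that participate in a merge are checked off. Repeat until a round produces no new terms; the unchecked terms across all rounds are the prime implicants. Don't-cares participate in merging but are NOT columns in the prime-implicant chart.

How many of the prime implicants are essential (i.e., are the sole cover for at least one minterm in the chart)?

[col 0] 000000*, 000001*, 000011*, 000100*, 001000*, 001001*, 001010*, 001100*, 010000*, 010100*, 010101*, 010110*, 010111*, 011000*, 011011*, 011101*, 100001*, 100010*, 100011*, 100100*, 100101*, 100111*, 101110, 110010*, 110011*, 110100*, 110101*, 110110*, 111001*, 111010*, 111011*
[col 1] -00001*, -00011*, -00100*, -10100*, -10101*, -10110*, -11011, 0-0000*, 0-0100*, 0-1000*, 00-000*, 00-001*, 00-100*, 000-00*, 0000-1*, 00000-*, 001-00*, 0010-0, 00100-*, 01-000*, 01-101, 010-00*, 0101-0*, 0101-1*, 01010-*, 01011-*, 1-0010*, 1-0011*, 1-0100*, 1-0101*, 100-01*, 100-11*, 1000-1*, 10001-*, 1001-1*, 10010-*, 11-010*, 11-011*, 110-10, 11001-*, 1101-0*, 11010-*, 1110-1, 11101-*
[col 2] --0100, -000-1, -101-0, -1010-, 0--000, 0-0-00, 00--00, 00-00-, 0101--, 1-001-, 1-010-, 100--1, 11-01-
Prime implicants: --0100, -000-1, -101-0, -1010-, -11011, 0--000, 0-0-00, 00--00, 00-00-, 0010-0, 01-101, 0101--, 1-001-, 1-010-, 100--1, 101110, 11-01-, 110-10, 1110-1
PI chart (minterm → PIs covering it):
  0 | 0--000,0-0-00,00--00,00-00-
  3 | -000-1  (sole → essential)
  4 | --0100,0-0-00,00--00
  8 | 0--000,00--00,00-00-,0010-0
  9 | 00-00-  (sole → essential)
  10 | 0010-0  (sole → essential)
  12 | 00--00  (sole → essential)
  16 | 0--000,0-0-00
  20 | --0100,-101-0,-1010-,0-0-00,0101--
  22 | -101-0,0101--
  23 | 0101--  (sole → essential)
  24 | 0--000  (sole → essential)
  27 | -11011  (sole → essential)
  29 | 01-101  (sole → essential)
  33 | -000-1,100--1
  34 | 1-001-  (sole → essential)
  35 | -000-1,1-001-,100--1
  36 | --0100,1-010-
  37 | 1-010-,100--1
  39 | 100--1  (sole → essential)
  46 | 101110  (sole → essential)
  50 | 1-001-,11-01-,110-10
  51 | 1-001-,11-01-
  52 | --0100,-101-0,-1010-,1-010-
  53 | -1010-,1-010-
  54 | -101-0,110-10
  57 | 1110-1  (sole → essential)
  58 | 11-01-  (sole → essential)
Essential prime implicants: -000-1, -11011, 0--000, 00--00, 00-00-, 0010-0, 01-101, 0101--, 1-001-, 100--1, 101110, 11-01-, 1110-1

13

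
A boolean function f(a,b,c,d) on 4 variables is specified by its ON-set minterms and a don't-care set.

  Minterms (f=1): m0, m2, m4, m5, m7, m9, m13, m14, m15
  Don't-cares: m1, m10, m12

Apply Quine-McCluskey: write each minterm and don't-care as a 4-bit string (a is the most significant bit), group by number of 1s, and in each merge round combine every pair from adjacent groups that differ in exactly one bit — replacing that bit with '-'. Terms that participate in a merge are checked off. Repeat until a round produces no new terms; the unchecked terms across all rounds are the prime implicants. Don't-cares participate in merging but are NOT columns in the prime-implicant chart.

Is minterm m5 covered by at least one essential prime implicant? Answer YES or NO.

YES

Round 0: 0000✓ 0001✓ 0010✓ 0100✓ 0101✓ 0111✓ 1001✓ 1010✓ 1100✓ 1101✓ 1110✓ 1111✓
Round 1: -001✓ -010 -100✓ -101✓ -111✓ 0-00✓ 0-01✓ 00-0 000-✓ 01-1✓ 010-✓ 1-01✓ 1-10 11-0✓ 11-1✓ 110-✓ 111-✓
Round 2: --01 -1-1 -10- 0-0- 11--
PIs = {--01, -010, -1-1, -10-, 0-0-, 00-0, 1-10, 11--}
Coverage chart:
  m0: 0-0-,00-0
  m2: -010,00-0
  m4: -10-,0-0-
  m5: --01,-1-1,-10-,0-0-
  m7: -1-1 ←essential
  m9: --01 ←essential
  m13: --01,-1-1,-10-,11--
  m14: 1-10,11--
  m15: -1-1,11--
Essential: --01, -1-1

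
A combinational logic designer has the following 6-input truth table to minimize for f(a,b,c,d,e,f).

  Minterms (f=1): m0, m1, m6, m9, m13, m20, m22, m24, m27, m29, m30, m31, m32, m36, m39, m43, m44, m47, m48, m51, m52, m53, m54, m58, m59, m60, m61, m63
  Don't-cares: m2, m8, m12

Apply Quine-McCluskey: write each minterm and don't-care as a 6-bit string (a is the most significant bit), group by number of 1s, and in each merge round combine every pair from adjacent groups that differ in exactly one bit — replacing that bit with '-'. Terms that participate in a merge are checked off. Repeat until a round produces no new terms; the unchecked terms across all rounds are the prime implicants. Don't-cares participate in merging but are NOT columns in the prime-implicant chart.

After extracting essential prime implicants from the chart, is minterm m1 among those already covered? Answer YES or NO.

Round 0: 000000✓ 000001✓ 000010✓ 000110✓ 001000✓ 001001✓ 001100✓ 001101✓ 010100✓ 010110✓ 011000✓ 011011✓ 011101✓ 011110✓ 011111✓ 100000✓ 100100✓ 100111✓ 101011✓ 101100✓ 101111✓ 110000✓ 110011✓ 110100✓ 110101✓ 110110✓ 111010✓ 111011✓ 111100✓ 111101✓ 111111✓
Round 1: -00000 -01100 -10100✓ -10110✓ -11011✓ -11101✓ -11111✓ 0-0110 0-1000 0-1101 00-000✓ 00-001✓ 000-10 0000-0 00000-✓ 001-00✓ 001-01✓ 00100-✓ 00110-✓ 01-110 0101-0✓ 011-11✓ 0111-1✓ 01111- 1-0000✓ 1-0100✓ 1-1011✓ 1-1100✓ 1-1111✓ 10-100✓ 10-111 100-00✓ 101-11✓ 11-011 11-100✓ 11-101✓ 110-00✓ 1101-0✓ 11010-✓ 111-11✓ 11101- 1111-1✓ 11110-✓
Round 2: -101-0 -11-11 -111-1 00-00- 001-0- 1--100 1-0-00 1-1-11 11-10-
PIs = {-00000, -01100, -101-0, -11-11, -111-1, 0-0110, 0-1000, 0-1101, 00-00-, 000-10, 0000-0, 001-0-, 01-110, 01111-, 1--100, 1-0-00, 1-1-11, 10-111, 11-011, 11-10-, 11101-}
Coverage chart:
  m0: -00000,00-00-,0000-0
  m1: 00-00- ←essential
  m6: 0-0110,000-10
  m9: 00-00-,001-0-
  m13: 0-1101,001-0-
  m20: -101-0 ←essential
  m22: -101-0,0-0110,01-110
  m24: 0-1000 ←essential
  m27: -11-11 ←essential
  m29: -111-1,0-1101
  m30: 01-110,01111-
  m31: -11-11,-111-1,01111-
  m32: -00000,1-0-00
  m36: 1--100,1-0-00
  m39: 10-111 ←essential
  m43: 1-1-11 ←essential
  m44: -01100,1--100
  m47: 1-1-11,10-111
  m48: 1-0-00 ←essential
  m51: 11-011 ←essential
  m52: -101-0,1--100,1-0-00,11-10-
  m53: 11-10- ←essential
  m54: -101-0 ←essential
  m58: 11101- ←essential
  m59: -11-11,1-1-11,11-011,11101-
  m60: 1--100,11-10-
  m61: -111-1,11-10-
  m63: -11-11,-111-1,1-1-11
Essential: -101-0, -11-11, 0-1000, 00-00-, 1-0-00, 1-1-11, 10-111, 11-011, 11-10-, 11101-

YES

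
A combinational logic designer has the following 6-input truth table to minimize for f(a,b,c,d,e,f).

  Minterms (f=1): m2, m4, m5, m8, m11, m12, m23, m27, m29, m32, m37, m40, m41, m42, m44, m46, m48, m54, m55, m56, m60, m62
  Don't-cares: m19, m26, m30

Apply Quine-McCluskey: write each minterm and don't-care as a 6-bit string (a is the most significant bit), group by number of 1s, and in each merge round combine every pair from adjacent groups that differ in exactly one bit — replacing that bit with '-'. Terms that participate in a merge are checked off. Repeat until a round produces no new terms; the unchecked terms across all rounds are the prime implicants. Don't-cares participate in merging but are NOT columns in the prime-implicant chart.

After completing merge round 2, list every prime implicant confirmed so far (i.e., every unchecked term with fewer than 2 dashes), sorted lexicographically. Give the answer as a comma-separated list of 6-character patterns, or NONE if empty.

[col 0] 000010, 000100*, 000101*, 001000*, 001011*, 001100*, 010011*, 010111*, 011010*, 011011*, 011101, 011110*, 100000*, 100101*, 101000*, 101001*, 101010*, 101100*, 101110*, 110000*, 110110*, 110111*, 111000*, 111100*, 111110*
[col 1] -00101, -01000*, -01100*, -10111, -11110, 0-1011, 00-100, 00010-, 001-00*, 01-011, 010-11, 011-10, 01101-, 1-0000*, 1-1000*, 1-1100*, 1-1110*, 10-000*, 101-00*, 101-10*, 1010-0*, 10100-, 1011-0*, 11-000*, 11-110, 11011-, 111-00*, 1111-0*
[col 2] -01-00, 1--000, 1-1-00, 1-11-0, 101--0
Prime implicants: -00101, -01-00, -10111, -11110, 0-1011, 00-100, 000010, 00010-, 01-011, 010-11, 011-10, 01101-, 011101, 1--000, 1-1-00, 1-11-0, 101--0, 10100-, 11-110, 11011-

-00101, -10111, -11110, 0-1011, 00-100, 000010, 00010-, 01-011, 010-11, 011-10, 01101-, 011101, 10100-, 11-110, 11011-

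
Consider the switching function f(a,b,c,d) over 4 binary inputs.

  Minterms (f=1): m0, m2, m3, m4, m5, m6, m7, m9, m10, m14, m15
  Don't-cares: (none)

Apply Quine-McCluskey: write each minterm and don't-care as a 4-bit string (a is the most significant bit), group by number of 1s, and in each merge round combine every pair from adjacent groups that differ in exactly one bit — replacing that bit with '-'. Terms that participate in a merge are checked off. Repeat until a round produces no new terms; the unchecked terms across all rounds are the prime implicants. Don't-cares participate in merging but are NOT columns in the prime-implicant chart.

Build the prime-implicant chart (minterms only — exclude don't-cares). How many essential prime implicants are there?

[col 0] 0000*, 0010*, 0011*, 0100*, 0101*, 0110*, 0111*, 1001, 1010*, 1110*, 1111*
[col 1] -010*, -110*, -111*, 0-00*, 0-10*, 0-11*, 00-0*, 001-*, 01-0*, 01-1*, 010-*, 011-*, 1-10*, 111-*
[col 2] --10, -11-, 0--0, 0-1-, 01--
Prime implicants: --10, -11-, 0--0, 0-1-, 01--, 1001
PI chart (minterm → PIs covering it):
  0 | 0--0  (sole → essential)
  2 | --10,0--0,0-1-
  3 | 0-1-  (sole → essential)
  4 | 0--0,01--
  5 | 01--  (sole → essential)
  6 | --10,-11-,0--0,0-1-,01--
  7 | -11-,0-1-,01--
  9 | 1001  (sole → essential)
  10 | --10  (sole → essential)
  14 | --10,-11-
  15 | -11-  (sole → essential)
Essential prime implicants: --10, -11-, 0--0, 0-1-, 01--, 1001

6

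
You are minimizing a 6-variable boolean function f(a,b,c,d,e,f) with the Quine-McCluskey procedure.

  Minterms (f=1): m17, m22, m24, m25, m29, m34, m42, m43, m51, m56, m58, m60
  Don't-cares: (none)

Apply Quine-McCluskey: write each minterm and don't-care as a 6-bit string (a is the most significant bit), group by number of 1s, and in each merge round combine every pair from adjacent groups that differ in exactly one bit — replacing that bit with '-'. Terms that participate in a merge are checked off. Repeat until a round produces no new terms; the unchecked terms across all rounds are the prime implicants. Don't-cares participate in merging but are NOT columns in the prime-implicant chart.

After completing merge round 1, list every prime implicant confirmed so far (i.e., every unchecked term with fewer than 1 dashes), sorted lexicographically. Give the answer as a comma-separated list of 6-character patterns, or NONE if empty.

010110, 110011

[col 0] 010001*, 010110, 011000*, 011001*, 011101*, 100010*, 101010*, 101011*, 110011, 111000*, 111010*, 111100*
[col 1] -11000, 01-001, 011-01, 01100-, 1-1010, 10-010, 10101-, 111-00, 1110-0
Prime implicants: -11000, 01-001, 010110, 011-01, 01100-, 1-1010, 10-010, 10101-, 110011, 111-00, 1110-0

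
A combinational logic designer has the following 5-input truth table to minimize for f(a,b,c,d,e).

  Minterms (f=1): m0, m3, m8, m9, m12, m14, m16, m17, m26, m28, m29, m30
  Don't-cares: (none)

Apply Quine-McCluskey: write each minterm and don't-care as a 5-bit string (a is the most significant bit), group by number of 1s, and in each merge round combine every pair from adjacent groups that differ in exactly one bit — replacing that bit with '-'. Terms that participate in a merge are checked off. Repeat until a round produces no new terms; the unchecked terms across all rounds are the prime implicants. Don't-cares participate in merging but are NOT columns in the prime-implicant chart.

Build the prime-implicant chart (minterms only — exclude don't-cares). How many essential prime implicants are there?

[col 0] 00000*, 00011, 01000*, 01001*, 01100*, 01110*, 10000*, 10001*, 11010*, 11100*, 11101*, 11110*
[col 1] -0000, -1100*, -1110*, 0-000, 01-00, 0100-, 011-0*, 1000-, 11-10, 111-0*, 1110-
[col 2] -11-0
Prime implicants: -0000, -11-0, 0-000, 00011, 01-00, 0100-, 1000-, 11-10, 1110-
PI chart (minterm → PIs covering it):
  0 | -0000,0-000
  3 | 00011  (sole → essential)
  8 | 0-000,01-00,0100-
  9 | 0100-  (sole → essential)
  12 | -11-0,01-00
  14 | -11-0  (sole → essential)
  16 | -0000,1000-
  17 | 1000-  (sole → essential)
  26 | 11-10  (sole → essential)
  28 | -11-0,1110-
  29 | 1110-  (sole → essential)
  30 | -11-0,11-10
Essential prime implicants: -11-0, 00011, 0100-, 1000-, 11-10, 1110-

6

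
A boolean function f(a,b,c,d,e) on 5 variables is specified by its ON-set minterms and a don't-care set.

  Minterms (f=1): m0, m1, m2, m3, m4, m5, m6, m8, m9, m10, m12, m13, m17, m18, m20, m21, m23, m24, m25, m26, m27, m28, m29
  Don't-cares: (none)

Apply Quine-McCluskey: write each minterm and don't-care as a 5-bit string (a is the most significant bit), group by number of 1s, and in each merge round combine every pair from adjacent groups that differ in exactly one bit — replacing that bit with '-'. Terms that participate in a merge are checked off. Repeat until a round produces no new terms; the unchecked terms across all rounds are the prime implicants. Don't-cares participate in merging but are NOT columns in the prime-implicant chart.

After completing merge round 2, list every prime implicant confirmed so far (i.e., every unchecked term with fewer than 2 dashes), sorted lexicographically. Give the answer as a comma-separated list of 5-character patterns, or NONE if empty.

Round 0: 00000✓ 00001✓ 00010✓ 00011✓ 00100✓ 00101✓ 00110✓ 01000✓ 01001✓ 01010✓ 01100✓ 01101✓ 10001✓ 10010✓ 10100✓ 10101✓ 10111✓ 11000✓ 11001✓ 11010✓ 11011✓ 11100✓ 11101✓
Round 1: -0001✓ -0010✓ -0100✓ -0101✓ -1000✓ -1001✓ -1010✓ -1100✓ -1101✓ 0-000✓ 0-001✓ 0-010✓ 0-100✓ 0-101✓ 00-00✓ 00-01✓ 00-10✓ 000-0✓ 000-1✓ 0000-✓ 0001-✓ 001-0✓ 0010-✓ 01-00✓ 01-01✓ 010-0✓ 0100-✓ 0110-✓ 1-001✓ 1-010✓ 1-100✓ 1-101✓ 10-01✓ 101-1 1010-✓ 11-00✓ 11-01✓ 110-0✓ 110-1✓ 1100-✓ 1101-✓ 1110-✓
Round 2: --001✓ --010 --100✓ --101✓ -0-01✓ -010-✓ -1-00✓ -1-01✓ -10-0 -100-✓ -110-✓ 0--00✓ 0--01✓ 0-0-0 0-00-✓ 0-10-✓ 00--0 00-0-✓ 000-- 01-0-✓ 1--01✓ 1-10-✓ 11-0-✓ 110--
Round 3: ---01 --10- -1-0- 0--0-
PIs = {---01, --010, --10-, -1-0-, -10-0, 0--0-, 0-0-0, 00--0, 000--, 101-1, 110--}

101-1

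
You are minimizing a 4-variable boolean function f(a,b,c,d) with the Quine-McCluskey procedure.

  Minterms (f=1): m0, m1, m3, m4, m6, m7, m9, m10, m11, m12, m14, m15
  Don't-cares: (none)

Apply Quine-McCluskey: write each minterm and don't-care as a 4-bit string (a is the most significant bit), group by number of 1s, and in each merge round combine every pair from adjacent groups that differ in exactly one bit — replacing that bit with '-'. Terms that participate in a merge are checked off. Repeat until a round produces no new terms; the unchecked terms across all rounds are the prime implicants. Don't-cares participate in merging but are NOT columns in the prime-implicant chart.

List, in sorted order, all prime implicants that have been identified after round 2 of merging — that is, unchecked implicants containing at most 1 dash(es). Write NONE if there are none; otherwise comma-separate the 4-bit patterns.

0-00, 000-

[col 0] 0000*, 0001*, 0011*, 0100*, 0110*, 0111*, 1001*, 1010*, 1011*, 1100*, 1110*, 1111*
[col 1] -001*, -011*, -100*, -110*, -111*, 0-00, 0-11*, 00-1*, 000-, 01-0*, 011-*, 1-10*, 1-11*, 10-1*, 101-*, 11-0*, 111-*
[col 2] --11, -0-1, -1-0, -11-, 1-1-
Prime implicants: --11, -0-1, -1-0, -11-, 0-00, 000-, 1-1-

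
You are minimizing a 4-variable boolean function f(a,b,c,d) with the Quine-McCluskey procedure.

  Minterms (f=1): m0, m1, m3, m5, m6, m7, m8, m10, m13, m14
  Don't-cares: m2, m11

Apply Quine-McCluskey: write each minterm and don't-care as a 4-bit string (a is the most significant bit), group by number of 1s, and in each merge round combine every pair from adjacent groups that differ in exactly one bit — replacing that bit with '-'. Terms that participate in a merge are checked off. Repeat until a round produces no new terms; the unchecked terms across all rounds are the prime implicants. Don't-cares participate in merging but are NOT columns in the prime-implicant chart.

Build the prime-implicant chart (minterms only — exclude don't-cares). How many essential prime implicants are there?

Round 0: 0000✓ 0001✓ 0010✓ 0011✓ 0101✓ 0110✓ 0111✓ 1000✓ 1010✓ 1011✓ 1101✓ 1110✓
Round 1: -000✓ -010✓ -011✓ -101 -110✓ 0-01✓ 0-10✓ 0-11✓ 00-0✓ 00-1✓ 000-✓ 001-✓ 01-1✓ 011-✓ 1-10✓ 10-0✓ 101-✓
Round 2: --10 -0-0 -01- 0--1 0-1- 00--
PIs = {--10, -0-0, -01-, -101, 0--1, 0-1-, 00--}
Coverage chart:
  m0: -0-0,00--
  m1: 0--1,00--
  m3: -01-,0--1,0-1-,00--
  m5: -101,0--1
  m6: --10,0-1-
  m7: 0--1,0-1-
  m8: -0-0 ←essential
  m10: --10,-0-0,-01-
  m13: -101 ←essential
  m14: --10 ←essential
Essential: --10, -0-0, -101

3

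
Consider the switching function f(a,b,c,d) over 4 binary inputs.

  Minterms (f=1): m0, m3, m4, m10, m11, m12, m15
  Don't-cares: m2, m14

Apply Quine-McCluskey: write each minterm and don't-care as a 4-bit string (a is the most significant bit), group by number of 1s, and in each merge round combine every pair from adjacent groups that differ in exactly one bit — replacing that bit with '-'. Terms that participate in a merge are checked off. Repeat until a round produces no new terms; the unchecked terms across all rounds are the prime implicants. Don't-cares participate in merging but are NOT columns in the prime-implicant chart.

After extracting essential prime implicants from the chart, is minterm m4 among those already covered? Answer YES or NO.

NO

Round 0: 0000✓ 0010✓ 0011✓ 0100✓ 1010✓ 1011✓ 1100✓ 1110✓ 1111✓
Round 1: -010✓ -011✓ -100 0-00 00-0 001-✓ 1-10✓ 1-11✓ 101-✓ 11-0 111-✓
Round 2: -01- 1-1-
PIs = {-01-, -100, 0-00, 00-0, 1-1-, 11-0}
Coverage chart:
  m0: 0-00,00-0
  m3: -01- ←essential
  m4: -100,0-00
  m10: -01-,1-1-
  m11: -01-,1-1-
  m12: -100,11-0
  m15: 1-1- ←essential
Essential: -01-, 1-1-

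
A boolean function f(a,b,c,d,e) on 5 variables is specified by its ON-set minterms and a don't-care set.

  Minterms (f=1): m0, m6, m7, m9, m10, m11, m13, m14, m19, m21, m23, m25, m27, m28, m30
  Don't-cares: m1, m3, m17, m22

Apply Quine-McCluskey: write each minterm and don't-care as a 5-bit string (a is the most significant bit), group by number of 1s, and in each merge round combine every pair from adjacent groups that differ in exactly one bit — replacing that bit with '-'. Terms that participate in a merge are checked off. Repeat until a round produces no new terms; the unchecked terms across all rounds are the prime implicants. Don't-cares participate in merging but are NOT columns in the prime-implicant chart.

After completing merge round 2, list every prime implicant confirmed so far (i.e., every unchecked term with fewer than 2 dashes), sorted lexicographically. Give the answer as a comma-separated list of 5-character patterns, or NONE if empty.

0000-, 01-01, 01-10, 0101-, 111-0

Round 0: 00000✓ 00001✓ 00011✓ 00110✓ 00111✓ 01001✓ 01010✓ 01011✓ 01101✓ 01110✓ 10001✓ 10011✓ 10101✓ 10110✓ 10111✓ 11001✓ 11011✓ 11100✓ 11110✓
Round 1: -0001✓ -0011✓ -0110✓ -0111✓ -1001✓ -1011✓ -1110✓ 0-001✓ 0-011✓ 0-110✓ 00-11✓ 000-1✓ 0000- 0011-✓ 01-01 01-10 010-1✓ 0101- 1-001✓ 1-011✓ 1-110✓ 10-01✓ 10-11✓ 100-1✓ 101-1✓ 1011-✓ 110-1✓ 111-0
Round 2: --001✓ --011✓ --110 -0-11 -00-1✓ -011- -10-1✓ 0-0-1✓ 1-0-1✓ 10--1
Round 3: --0-1
PIs = {--0-1, --110, -0-11, -011-, 0000-, 01-01, 01-10, 0101-, 10--1, 111-0}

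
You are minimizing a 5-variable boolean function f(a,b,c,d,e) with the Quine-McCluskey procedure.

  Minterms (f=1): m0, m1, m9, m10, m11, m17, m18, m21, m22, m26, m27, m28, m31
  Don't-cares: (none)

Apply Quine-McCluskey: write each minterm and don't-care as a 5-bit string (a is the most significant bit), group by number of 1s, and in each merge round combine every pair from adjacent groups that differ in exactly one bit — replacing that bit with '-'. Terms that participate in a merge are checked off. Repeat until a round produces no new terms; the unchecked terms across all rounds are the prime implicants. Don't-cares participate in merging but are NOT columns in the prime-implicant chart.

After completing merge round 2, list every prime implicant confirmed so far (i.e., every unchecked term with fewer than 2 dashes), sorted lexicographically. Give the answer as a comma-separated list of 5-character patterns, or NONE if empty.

size-2^0 implicants → 00000(✓)  00001(✓)  01001(✓)  01010(✓)  01011(✓)  10001(✓)  10010(✓)  10101(✓)  10110(✓)  11010(✓)  11011(✓)  11100  11111(✓)
size-2^1 implicants → -0001  -1010(✓)  -1011(✓)  0-001  0000-  010-1  0101-(✓)  1-010  10-01  10-10  11-11  1101-(✓)
size-2^2 implicants → -101-
Unchecked terms (primes): -0001, -101-, 0-001, 0000-, 010-1, 1-010, 10-01, 10-10, 11-11, 11100

-0001, 0-001, 0000-, 010-1, 1-010, 10-01, 10-10, 11-11, 11100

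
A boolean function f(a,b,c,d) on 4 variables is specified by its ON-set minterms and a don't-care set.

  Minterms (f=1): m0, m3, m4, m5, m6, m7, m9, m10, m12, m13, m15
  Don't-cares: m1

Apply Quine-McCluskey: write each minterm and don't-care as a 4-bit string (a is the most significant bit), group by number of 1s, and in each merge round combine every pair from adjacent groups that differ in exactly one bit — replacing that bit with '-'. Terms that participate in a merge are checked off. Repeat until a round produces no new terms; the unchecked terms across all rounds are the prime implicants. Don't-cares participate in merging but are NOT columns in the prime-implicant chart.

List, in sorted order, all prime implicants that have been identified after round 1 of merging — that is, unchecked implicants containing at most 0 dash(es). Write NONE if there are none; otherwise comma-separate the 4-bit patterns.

Round 0: 0000✓ 0001✓ 0011✓ 0100✓ 0101✓ 0110✓ 0111✓ 1001✓ 1010 1100✓ 1101✓ 1111✓
Round 1: -001✓ -100✓ -101✓ -111✓ 0-00✓ 0-01✓ 0-11✓ 00-1✓ 000-✓ 01-0✓ 01-1✓ 010-✓ 011-✓ 1-01✓ 11-1✓ 110-✓
Round 2: --01 -1-1 -10- 0--1 0-0- 01--
PIs = {--01, -1-1, -10-, 0--1, 0-0-, 01--, 1010}

1010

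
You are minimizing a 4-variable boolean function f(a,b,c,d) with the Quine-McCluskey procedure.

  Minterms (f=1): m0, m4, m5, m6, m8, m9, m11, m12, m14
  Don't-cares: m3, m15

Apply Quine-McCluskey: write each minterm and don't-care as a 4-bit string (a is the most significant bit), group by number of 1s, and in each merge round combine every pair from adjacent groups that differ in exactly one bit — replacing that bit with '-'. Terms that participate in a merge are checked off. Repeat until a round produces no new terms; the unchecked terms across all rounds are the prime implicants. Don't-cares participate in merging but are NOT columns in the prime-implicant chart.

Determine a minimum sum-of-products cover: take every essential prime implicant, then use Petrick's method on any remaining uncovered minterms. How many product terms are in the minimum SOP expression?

[col 0] 0000*, 0011*, 0100*, 0101*, 0110*, 1000*, 1001*, 1011*, 1100*, 1110*, 1111*
[col 1] -000*, -011, -100*, -110*, 0-00*, 01-0*, 010-, 1-00*, 1-11, 10-1, 100-, 11-0*, 111-
[col 2] --00, -1-0
Prime implicants: --00, -011, -1-0, 010-, 1-11, 10-1, 100-, 111-
PI chart (minterm → PIs covering it):
  0 | --00  (sole → essential)
  4 | --00,-1-0,010-
  5 | 010-  (sole → essential)
  6 | -1-0  (sole → essential)
  8 | --00,100-
  9 | 10-1,100-
  11 | -011,1-11,10-1
  12 | --00,-1-0
  14 | -1-0,111-
Essential prime implicants: --00, -1-0, 010-
Petrick residual → 10-1
Minimum SOP uses 4 PIs: c'd' + bd' + a'bc' + ab'd

4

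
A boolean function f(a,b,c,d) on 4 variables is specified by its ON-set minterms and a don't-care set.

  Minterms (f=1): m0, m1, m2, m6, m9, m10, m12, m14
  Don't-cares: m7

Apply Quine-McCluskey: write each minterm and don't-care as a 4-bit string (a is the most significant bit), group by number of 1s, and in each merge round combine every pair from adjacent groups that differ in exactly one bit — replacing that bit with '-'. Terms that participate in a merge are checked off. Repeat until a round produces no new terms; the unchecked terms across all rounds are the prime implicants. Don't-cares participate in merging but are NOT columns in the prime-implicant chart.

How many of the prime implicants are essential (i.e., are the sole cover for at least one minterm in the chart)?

[col 0] 0000*, 0001*, 0010*, 0110*, 0111*, 1001*, 1010*, 1100*, 1110*
[col 1] -001, -010*, -110*, 0-10*, 00-0, 000-, 011-, 1-10*, 11-0
[col 2] --10
Prime implicants: --10, -001, 00-0, 000-, 011-, 11-0
PI chart (minterm → PIs covering it):
  0 | 00-0,000-
  1 | -001,000-
  2 | --10,00-0
  6 | --10,011-
  9 | -001  (sole → essential)
  10 | --10  (sole → essential)
  12 | 11-0  (sole → essential)
  14 | --10,11-0
Essential prime implicants: --10, -001, 11-0

3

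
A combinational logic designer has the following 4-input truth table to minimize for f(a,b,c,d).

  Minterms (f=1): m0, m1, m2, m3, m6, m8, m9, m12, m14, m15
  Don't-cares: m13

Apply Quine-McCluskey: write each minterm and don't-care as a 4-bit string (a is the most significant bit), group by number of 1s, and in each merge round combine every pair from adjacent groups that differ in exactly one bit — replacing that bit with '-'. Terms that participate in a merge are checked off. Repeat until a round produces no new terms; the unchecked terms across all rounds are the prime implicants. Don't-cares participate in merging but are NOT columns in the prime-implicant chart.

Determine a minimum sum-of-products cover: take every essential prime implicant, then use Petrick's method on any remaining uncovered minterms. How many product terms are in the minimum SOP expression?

4

size-2^0 implicants → 0000(✓)  0001(✓)  0010(✓)  0011(✓)  0110(✓)  1000(✓)  1001(✓)  1100(✓)  1101(✓)  1110(✓)  1111(✓)
size-2^1 implicants → -000(✓)  -001(✓)  -110  0-10  00-0(✓)  00-1(✓)  000-(✓)  001-(✓)  1-00(✓)  1-01(✓)  100-(✓)  11-0(✓)  11-1(✓)  110-(✓)  111-(✓)
size-2^2 implicants → -00-  00--  1-0-  11--
Unchecked terms (primes): -00-, -110, 0-10, 00--, 1-0-, 11--
Minterm coverage:
  m0 ⊆ -00-,00--
  m1 ⊆ -00-,00--
  m2 ⊆ 0-10,00--
  m3 ⊆ 00-- [E]
  m6 ⊆ -110,0-10
  m8 ⊆ -00-,1-0-
  m9 ⊆ -00-,1-0-
  m12 ⊆ 1-0-,11--
  m14 ⊆ -110,11--
  m15 ⊆ 11-- [E]
E = {00--, 11--}
Petrick residual → -00-, -110
Cover = b'c' + bcd' + a'b' + ab  |cover|=4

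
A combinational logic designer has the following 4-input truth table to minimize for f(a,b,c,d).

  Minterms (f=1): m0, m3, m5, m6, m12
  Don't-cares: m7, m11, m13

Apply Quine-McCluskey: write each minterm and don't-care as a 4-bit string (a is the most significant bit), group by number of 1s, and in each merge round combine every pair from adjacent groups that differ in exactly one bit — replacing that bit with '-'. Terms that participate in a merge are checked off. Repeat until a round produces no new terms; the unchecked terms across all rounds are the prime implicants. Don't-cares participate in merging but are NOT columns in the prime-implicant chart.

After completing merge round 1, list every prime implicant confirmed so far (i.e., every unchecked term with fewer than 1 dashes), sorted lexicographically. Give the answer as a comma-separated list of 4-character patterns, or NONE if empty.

0000

[col 0] 0000, 0011*, 0101*, 0110*, 0111*, 1011*, 1100*, 1101*
[col 1] -011, -101, 0-11, 01-1, 011-, 110-
Prime implicants: -011, -101, 0-11, 0000, 01-1, 011-, 110-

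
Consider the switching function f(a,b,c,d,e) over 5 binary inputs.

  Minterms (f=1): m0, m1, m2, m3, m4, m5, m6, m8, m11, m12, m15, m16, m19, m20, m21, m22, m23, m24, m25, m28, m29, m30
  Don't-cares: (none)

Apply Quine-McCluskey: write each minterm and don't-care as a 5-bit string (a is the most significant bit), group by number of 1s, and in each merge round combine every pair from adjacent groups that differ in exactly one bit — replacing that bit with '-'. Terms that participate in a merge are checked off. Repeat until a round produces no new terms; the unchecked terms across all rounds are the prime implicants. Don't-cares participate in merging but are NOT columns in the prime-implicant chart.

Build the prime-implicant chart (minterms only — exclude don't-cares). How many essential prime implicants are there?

4

Round 0: 00000✓ 00001✓ 00010✓ 00011✓ 00100✓ 00101✓ 00110✓ 01000✓ 01011✓ 01100✓ 01111✓ 10000✓ 10011✓ 10100✓ 10101✓ 10110✓ 10111✓ 11000✓ 11001✓ 11100✓ 11101✓ 11110✓
Round 1: -0000✓ -0011 -0100✓ -0101✓ -0110✓ -1000✓ -1100✓ 0-000✓ 0-011 0-100✓ 00-00✓ 00-01✓ 00-10✓ 000-0✓ 000-1✓ 0000-✓ 0001-✓ 001-0✓ 0010-✓ 01-00✓ 01-11 1-000✓ 1-100✓ 1-101✓ 1-110✓ 10-00✓ 10-11 101-0✓ 101-1✓ 1010-✓ 1011-✓ 11-00✓ 11-01✓ 1100-✓ 111-0✓ 1110-✓
Round 2: --000✓ --100✓ -0-00✓ -01-0 -010- -1-00✓ 0--00✓ 00--0 00-0- 000-- 1--00✓ 1-1-0 1-10- 101-- 11-0-
Round 3: ---00
PIs = {---00, -0011, -01-0, -010-, 0-011, 00--0, 00-0-, 000--, 01-11, 1-1-0, 1-10-, 10-11, 101--, 11-0-}
Coverage chart:
  m0: ---00,00--0,00-0-,000--
  m1: 00-0-,000--
  m2: 00--0,000--
  m3: -0011,0-011,000--
  m4: ---00,-01-0,-010-,00--0,00-0-
  m5: -010-,00-0-
  m6: -01-0,00--0
  m8: ---00 ←essential
  m11: 0-011,01-11
  m12: ---00 ←essential
  m15: 01-11 ←essential
  m16: ---00 ←essential
  m19: -0011,10-11
  m20: ---00,-01-0,-010-,1-1-0,1-10-,101--
  m21: -010-,1-10-,101--
  m22: -01-0,1-1-0,101--
  m23: 10-11,101--
  m24: ---00,11-0-
  m25: 11-0- ←essential
  m28: ---00,1-1-0,1-10-,11-0-
  m29: 1-10-,11-0-
  m30: 1-1-0 ←essential
Essential: ---00, 01-11, 1-1-0, 11-0-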